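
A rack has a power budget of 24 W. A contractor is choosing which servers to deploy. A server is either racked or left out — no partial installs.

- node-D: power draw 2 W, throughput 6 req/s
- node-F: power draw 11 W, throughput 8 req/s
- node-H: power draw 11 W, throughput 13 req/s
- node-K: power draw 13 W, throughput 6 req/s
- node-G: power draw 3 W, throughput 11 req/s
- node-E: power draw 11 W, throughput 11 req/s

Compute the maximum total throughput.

This is a 0-1 knapsack instance.
Take node-D, node-H, and node-G: power draw 2 + 11 + 3 = 16 ≤ 24, throughput 6 + 13 + 11 = 30.
No feasible combination exceeds this.

30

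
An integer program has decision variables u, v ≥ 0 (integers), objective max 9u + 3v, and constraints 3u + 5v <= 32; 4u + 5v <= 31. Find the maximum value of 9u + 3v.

The continuous relaxation peaks at (7.75, 0) with value 69.75; rounding to a feasible lattice point costs some objective.
(u,v)=(7,0) is feasible, giving 63.
(u,v)=(6,1) is feasible, giving 57.
(u,v)=(6,0) is feasible, giving 54.
No feasible integer point exceeds 63.

63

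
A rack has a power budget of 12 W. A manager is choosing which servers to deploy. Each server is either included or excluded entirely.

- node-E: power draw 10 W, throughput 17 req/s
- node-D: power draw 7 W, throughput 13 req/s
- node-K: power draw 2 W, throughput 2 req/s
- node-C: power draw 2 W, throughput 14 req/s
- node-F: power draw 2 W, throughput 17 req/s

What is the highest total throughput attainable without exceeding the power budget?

Allowing fractional choices, the relaxed optimum would be about 45.7, but servers are indivisible.
node-D + node-C + node-F: power draw 7 + 2 + 2 = 11 ≤ 12, throughput 13 + 14 + 17 = 44.
node-K + node-C + node-F: power draw 2 + 2 + 2 = 6 ≤ 12, throughput 2 + 14 + 17 = 33.
node-E + node-F: power draw 10 + 2 = 12 ≤ 12, throughput 17 + 17 = 34.
Best is node-D, node-C, and node-F with total throughput 44.

44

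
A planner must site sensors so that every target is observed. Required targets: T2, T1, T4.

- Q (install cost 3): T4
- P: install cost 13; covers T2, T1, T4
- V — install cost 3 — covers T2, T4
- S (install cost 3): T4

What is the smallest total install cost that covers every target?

13

The greedy cost-per-new-target heuristic would pick V and P for 16, but a cheaper cover exists.
P alone covers T2, T1, T4 — every target.
Total install cost: 13.
No cover costs less than 13.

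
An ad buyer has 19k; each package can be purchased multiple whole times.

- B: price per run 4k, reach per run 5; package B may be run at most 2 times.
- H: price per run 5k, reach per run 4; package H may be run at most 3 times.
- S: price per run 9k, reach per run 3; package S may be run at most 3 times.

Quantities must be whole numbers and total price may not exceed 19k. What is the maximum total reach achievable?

18

2×B and 2×H: price 18 ≤ 19, reach 2·5 + 2·4 = 18.
1×B and 3×H: price 19 ≤ 19, reach 1·5 + 3·4 = 17.
Best is 18.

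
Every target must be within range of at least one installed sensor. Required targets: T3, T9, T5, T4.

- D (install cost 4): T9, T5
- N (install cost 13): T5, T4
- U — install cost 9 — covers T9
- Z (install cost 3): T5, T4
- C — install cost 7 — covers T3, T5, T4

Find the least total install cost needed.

11

Choose D and C: together they cover T3, T9, T5, T4 — every target.
Total install cost: 4 + 7 = 11.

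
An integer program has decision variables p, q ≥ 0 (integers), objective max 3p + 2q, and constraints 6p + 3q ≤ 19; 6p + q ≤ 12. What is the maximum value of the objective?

12

Relaxing integrality, the LP optimum is 12.67 at (p,q) = (0, 6.33), which is not an integer point.
(p,q)=(0,6): 6·0+3·6=18≤19, 6·0+1·6=6≤12, objective 12.
(p,q)=(0,5): 6·0+3·5=15≤19, 6·0+1·5=5≤12, objective 10.
The best lattice point is (0,6), giving 12.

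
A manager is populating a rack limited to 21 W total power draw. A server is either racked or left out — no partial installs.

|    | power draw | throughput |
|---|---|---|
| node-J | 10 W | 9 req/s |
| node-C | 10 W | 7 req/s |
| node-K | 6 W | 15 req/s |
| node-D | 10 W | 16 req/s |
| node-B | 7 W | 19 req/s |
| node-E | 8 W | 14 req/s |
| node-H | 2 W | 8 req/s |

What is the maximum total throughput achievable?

Allowing fractional choices, the relaxed optimum would be about 52.5, but servers are indivisible.
node-K + node-B + node-E: power draw 6 + 7 + 8 = 21 ≤ 21, throughput 15 + 19 + 14 = 48.
node-D + node-B + node-H: power draw 10 + 7 + 2 = 19 ≤ 21, throughput 16 + 19 + 8 = 43.
node-K + node-B + node-H: power draw 6 + 7 + 2 = 15 ≤ 21, throughput 15 + 19 + 8 = 42.
Best is node-K, node-B, and node-E with total throughput 48.

48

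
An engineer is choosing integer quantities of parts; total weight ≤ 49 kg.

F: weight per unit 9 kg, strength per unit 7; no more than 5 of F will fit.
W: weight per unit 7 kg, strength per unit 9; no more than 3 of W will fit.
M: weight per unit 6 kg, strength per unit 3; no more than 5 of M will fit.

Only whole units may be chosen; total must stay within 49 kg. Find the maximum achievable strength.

3×F and 3×W: weight 48 ≤ 49, strength 3·7 + 3·9 = 48.
2×F, 3×W, and 1×M: weight 45 ≤ 49, strength 2·7 + 3·9 + 1·3 = 44.
Best is 48.

48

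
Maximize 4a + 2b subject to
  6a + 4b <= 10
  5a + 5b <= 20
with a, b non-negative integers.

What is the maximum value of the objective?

6

Relaxing integrality, the LP optimum is 6.67 at (a,b) = (1.67, 0), which is not an integer point.
(a,b)=(1,1): 6·1+4·1=10≤10, 5·1+5·1=10≤20, objective 6.
(a,b)=(0,2): 6·0+4·2=8≤10, 5·0+5·2=10≤20, objective 4.
(a,b)=(1,0): 6·1+4·0=6≤10, 5·1+5·0=5≤20, objective 4.
Maximum is 6 at (a,b)=(1,1).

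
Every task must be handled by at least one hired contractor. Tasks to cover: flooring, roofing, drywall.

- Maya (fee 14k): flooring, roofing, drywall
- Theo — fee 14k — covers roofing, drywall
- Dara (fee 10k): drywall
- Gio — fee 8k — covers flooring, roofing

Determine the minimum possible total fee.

The greedy cost-per-new-task heuristic would pick Gio and Dara for 18, but a cheaper cover exists.
Maya alone covers flooring, roofing, drywall — every task.
Total fee: 14.
No cover costs less than 14.

14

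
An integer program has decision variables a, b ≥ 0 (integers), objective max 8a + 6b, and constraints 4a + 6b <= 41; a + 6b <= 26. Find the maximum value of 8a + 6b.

The continuous relaxation peaks at (10.2, 0) with value 82.00; rounding to a feasible lattice point costs some objective.
(a,b)=(10,0) is feasible, giving 80.
(a,b)=(9,0) is feasible, giving 72.
Maximum is 80 at (a,b)=(10,0).

80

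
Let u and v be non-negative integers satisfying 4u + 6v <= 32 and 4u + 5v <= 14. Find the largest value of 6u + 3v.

(u,v)=(3,0): 4·3+6·0=12≤32, 4·3+5·0=12≤14, objective 18.
(u,v)=(2,1): 4·2+6·1=14≤32, 4·2+5·1=13≤14, objective 15.
(u,v)=(2,0): 4·2+6·0=8≤32, 4·2+5·0=8≤14, objective 12.
No feasible integer point exceeds 18.

18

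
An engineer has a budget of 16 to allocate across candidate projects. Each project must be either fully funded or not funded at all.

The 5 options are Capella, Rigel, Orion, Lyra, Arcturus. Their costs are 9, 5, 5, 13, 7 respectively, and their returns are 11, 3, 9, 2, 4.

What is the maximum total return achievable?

Capella + Orion: cost 9 + 5 = 14 ≤ 16, return 11 + 9 = 20.
Capella + Arcturus: cost 9 + 7 = 16 ≤ 16, return 11 + 4 = 15.
Best is Capella and Orion with total return 20.

20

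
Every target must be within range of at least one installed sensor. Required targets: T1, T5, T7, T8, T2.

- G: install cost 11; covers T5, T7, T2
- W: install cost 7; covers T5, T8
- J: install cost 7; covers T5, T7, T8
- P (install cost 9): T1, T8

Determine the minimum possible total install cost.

20

This is an integer covering problem.
The greedy cost-per-new-target heuristic would pick J, P, and G for 27, but a cheaper cover exists.
Choose G and P: together they cover T1, T5, T7, T8, T2 — every target.
Total install cost: 11 + 9 = 20.
No cover costs less than 20.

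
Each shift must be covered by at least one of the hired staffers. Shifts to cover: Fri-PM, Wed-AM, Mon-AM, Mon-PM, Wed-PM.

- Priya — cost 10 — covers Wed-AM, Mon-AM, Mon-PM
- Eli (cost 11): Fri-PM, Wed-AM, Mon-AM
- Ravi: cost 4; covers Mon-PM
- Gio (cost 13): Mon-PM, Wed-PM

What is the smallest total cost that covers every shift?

24

Choose Eli and Gio: together they cover Fri-PM, Wed-AM, Mon-AM, Mon-PM, Wed-PM — every shift.
Total cost: 11 + 13 = 24.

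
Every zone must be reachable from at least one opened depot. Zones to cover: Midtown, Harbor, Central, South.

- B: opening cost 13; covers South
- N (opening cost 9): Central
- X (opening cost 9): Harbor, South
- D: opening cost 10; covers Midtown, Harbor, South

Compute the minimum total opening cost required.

19

This is a weighted set-cover instance.
Choose N and D: together they cover Midtown, Harbor, Central, South — every zone.
Total opening cost: 9 + 10 = 19.
No cover costs less than 19.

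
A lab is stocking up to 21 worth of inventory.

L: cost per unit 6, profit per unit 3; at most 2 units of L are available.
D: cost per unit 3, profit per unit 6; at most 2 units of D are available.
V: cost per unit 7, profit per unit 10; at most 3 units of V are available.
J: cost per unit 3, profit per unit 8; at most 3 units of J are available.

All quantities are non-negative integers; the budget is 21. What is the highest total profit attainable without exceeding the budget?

40

This is a bounded integer knapsack.
Take 1×D, 1×V, and 3×J: cost 19 ≤ 21, profit 1·6 + 1·10 + 3·8 = 40.
J has the best ratio (8/3) and is taken to its limit of 3; remaining capacity is filled optimally with the others.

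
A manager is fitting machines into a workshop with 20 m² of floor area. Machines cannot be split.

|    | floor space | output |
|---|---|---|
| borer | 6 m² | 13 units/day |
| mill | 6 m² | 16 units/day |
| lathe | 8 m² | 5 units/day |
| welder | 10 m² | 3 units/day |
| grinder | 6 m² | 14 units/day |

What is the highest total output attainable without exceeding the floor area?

Allowing fractional choices, the relaxed optimum would be about 44.2, but machines are indivisible.
borer + mill + lathe: floor space 6 + 6 + 8 = 20 ≤ 20, output 13 + 16 + 5 = 34.
mill + lathe + grinder: floor space 6 + 8 + 6 = 20 ≤ 20, output 16 + 5 + 14 = 35.
borer + mill + grinder: floor space 6 + 6 + 6 = 18 ≤ 20, output 13 + 16 + 14 = 43.
Best is borer, mill, and grinder with total output 43.

43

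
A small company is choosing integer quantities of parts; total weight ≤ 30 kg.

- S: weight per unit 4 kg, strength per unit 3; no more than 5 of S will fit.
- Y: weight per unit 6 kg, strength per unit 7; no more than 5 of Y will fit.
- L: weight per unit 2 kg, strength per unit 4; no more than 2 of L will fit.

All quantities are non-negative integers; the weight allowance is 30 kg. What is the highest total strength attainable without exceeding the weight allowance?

This is a bounded integer knapsack.
4×Y and 2×L: weight 28 ≤ 30, strength 4·7 + 2·4 = 36.
5×Y: weight 30 ≤ 30, strength 5·7 = 35.
Best is 36.

36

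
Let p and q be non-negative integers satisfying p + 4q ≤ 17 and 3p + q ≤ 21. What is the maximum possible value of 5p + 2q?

35

The continuous relaxation peaks at (6.09, 2.73) with value 35.91; rounding to a feasible lattice point costs some objective.
(p,q)=(7,0): 1·7+4·0=7≤17, 3·7+1·0=21≤21, objective 35.
(p,q)=(6,2): 1·6+4·2=14≤17, 3·6+1·2=20≤21, objective 34.
(p,q)=(6,1): 1·6+4·1=10≤17, 3·6+1·1=19≤21, objective 32.
The best lattice point is (7,0), giving 35.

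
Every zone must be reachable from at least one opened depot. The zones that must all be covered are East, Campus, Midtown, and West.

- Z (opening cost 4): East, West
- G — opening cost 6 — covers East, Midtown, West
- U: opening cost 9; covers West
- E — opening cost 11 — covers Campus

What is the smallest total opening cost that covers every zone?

This is an integer covering problem.
The greedy cost-per-new-zone heuristic would pick Z, G, and E for 21, but a cheaper cover exists.
Choose G and E: together they cover East, Campus, Midtown, West — every zone.
Total opening cost: 6 + 11 = 17.
No cover costs less than 17.

17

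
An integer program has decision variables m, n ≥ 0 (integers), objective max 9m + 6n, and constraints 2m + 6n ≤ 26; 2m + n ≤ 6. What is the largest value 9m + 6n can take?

33

(m,n)=(1,4): 2·1+6·4=26≤26, 2·1+1·4=6≤6, objective 33.
(m,n)=(1,3): 2·1+6·3=20≤26, 2·1+1·3=5≤6, objective 27.
(m,n)=(0,4): 2·0+6·4=24≤26, 2·0+1·4=4≤6, objective 24.
The best lattice point is (1,4), giving 33.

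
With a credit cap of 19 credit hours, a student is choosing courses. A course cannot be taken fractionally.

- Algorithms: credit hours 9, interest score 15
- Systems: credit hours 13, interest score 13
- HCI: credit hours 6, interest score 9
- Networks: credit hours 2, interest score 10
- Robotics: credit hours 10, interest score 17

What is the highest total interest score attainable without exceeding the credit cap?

36

Allowing fractional choices, the relaxed optimum would be about 38.7, but courses are indivisible.
Algorithms + HCI + Networks: credit hours 9 + 6 + 2 = 17 ≤ 19, interest score 15 + 9 + 10 = 34.
HCI + Networks + Robotics: credit hours 6 + 2 + 10 = 18 ≤ 19, interest score 9 + 10 + 17 = 36.
Algorithms + Robotics: credit hours 9 + 10 = 19 ≤ 19, interest score 15 + 17 = 32.
Best is HCI, Networks, and Robotics with total interest score 36.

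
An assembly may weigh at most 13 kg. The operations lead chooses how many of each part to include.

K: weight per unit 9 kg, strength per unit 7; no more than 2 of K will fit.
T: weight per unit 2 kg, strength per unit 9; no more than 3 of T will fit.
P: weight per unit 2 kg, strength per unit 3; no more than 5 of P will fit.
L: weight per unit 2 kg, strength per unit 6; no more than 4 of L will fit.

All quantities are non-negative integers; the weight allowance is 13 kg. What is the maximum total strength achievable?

Take 3×T and 3×L: weight 12 ≤ 13, strength 3·9 + 3·6 = 45.
T has the best ratio (9/2) and is taken to its limit of 3; remaining capacity is filled optimally with the others.

45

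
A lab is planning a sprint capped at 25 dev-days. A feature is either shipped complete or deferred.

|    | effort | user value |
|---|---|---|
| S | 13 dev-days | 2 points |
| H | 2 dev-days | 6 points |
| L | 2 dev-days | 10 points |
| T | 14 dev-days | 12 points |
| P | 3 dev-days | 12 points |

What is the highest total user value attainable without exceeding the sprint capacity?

40

This is a 0-1 knapsack instance.
H + L + T + P: effort 2 + 2 + 14 + 3 = 21 ≤ 25, user value 6 + 10 + 12 + 12 = 40.
L + T + P: effort 2 + 14 + 3 = 19 ≤ 25, user value 10 + 12 + 12 = 34.
H + T + P: effort 2 + 14 + 3 = 19 ≤ 25, user value 6 + 12 + 12 = 30.
Best is H, L, T, and P with total user value 40.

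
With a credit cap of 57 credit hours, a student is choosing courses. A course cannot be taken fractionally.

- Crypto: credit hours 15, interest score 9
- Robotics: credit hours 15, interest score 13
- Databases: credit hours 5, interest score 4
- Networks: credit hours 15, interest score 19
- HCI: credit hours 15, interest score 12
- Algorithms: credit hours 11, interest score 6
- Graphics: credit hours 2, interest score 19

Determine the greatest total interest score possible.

67

Allowing fractional choices, the relaxed optimum would be about 70.0, but courses are indivisible.
Crypto + Robotics + Databases + Networks + Graphics: credit hours 15 + 15 + 5 + 15 + 2 = 52 ≤ 57, interest score 9 + 13 + 4 + 19 + 19 = 64.
Robotics + Databases + Networks + HCI + Graphics: credit hours 15 + 5 + 15 + 15 + 2 = 52 ≤ 57, interest score 13 + 4 + 19 + 12 + 19 = 67.
Best is Robotics, Databases, Networks, HCI, and Graphics with total interest score 67.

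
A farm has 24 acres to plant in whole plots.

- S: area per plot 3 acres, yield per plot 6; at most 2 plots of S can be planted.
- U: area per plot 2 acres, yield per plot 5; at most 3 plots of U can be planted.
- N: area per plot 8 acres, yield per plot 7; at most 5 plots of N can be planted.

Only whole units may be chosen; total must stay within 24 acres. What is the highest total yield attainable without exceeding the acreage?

U has the best ratio (5/2); taking only U gives at most 3×5 = 15 (stopped by the supply cap of 3).
Mixing does better — 2×S, 3×U, and 1×N: area 20 ≤ 24, yield 2·6 + 3·5 + 1·7 = 34.

34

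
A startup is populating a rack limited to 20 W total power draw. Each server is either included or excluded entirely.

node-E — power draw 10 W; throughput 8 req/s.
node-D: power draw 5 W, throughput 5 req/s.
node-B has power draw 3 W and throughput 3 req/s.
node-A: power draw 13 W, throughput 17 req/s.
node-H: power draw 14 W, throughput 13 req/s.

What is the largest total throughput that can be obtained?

22

This is a 0-1 knapsack instance.
node-B + node-A: power draw 3 + 13 = 16 ≤ 20, throughput 3 + 17 = 20.
node-D + node-A: power draw 5 + 13 = 18 ≤ 20, throughput 5 + 17 = 22.
Best is node-D and node-A with total throughput 22.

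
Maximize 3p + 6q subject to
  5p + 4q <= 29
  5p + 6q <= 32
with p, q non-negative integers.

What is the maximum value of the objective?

30

Relaxing integrality, the LP optimum is 32.00 at (p,q) = (0, 5.33), which is not an integer point.
(p,q)=(0,5): 5·0+4·5=20≤29, 5·0+6·5=30≤32, objective 30.
(p,q)=(1,4): 5·1+4·4=21≤29, 5·1+6·4=29≤32, objective 27.
(p,q)=(0,4): 5·0+4·4=16≤29, 5·0+6·4=24≤32, objective 24.
No feasible integer point exceeds 30.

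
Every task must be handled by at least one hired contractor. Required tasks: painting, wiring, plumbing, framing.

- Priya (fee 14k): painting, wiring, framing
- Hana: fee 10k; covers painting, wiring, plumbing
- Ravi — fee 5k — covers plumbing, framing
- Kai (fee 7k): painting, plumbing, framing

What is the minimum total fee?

The greedy cost-per-new-task heuristic would pick Kai and Hana for 17, but a cheaper cover exists.
Choose Hana and Ravi: together they cover painting, wiring, plumbing, framing — every task.
Total fee: 10 + 5 = 15.
No cover costs less than 15.

15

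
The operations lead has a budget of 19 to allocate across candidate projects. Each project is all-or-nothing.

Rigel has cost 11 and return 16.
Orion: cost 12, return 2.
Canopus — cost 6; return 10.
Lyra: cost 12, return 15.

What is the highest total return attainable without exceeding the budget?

Take Rigel and Canopus: cost 11 + 6 = 17 ≤ 19, return 16 + 10 = 26.
No other feasible combination does better.

26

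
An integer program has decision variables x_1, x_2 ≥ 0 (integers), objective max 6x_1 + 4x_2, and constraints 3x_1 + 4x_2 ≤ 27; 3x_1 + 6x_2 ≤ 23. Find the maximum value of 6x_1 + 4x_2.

42

(x_1,x_2)=(7,0): 3·7+4·0=21≤27, 3·7+6·0=21≤23, objective 42.
(x_1,x_2)=(6,0): 3·6+4·0=18≤27, 3·6+6·0=18≤23, objective 36.
Maximum is 42 at (x_1,x_2)=(7,0).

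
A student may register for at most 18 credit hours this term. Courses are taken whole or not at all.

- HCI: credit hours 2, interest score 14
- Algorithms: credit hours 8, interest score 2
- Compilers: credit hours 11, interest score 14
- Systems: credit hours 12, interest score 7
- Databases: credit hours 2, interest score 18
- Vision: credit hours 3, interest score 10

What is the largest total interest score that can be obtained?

HCI + Compilers + Databases + Vision: credit hours 2 + 11 + 2 + 3 = 18 ≤ 18, interest score 14 + 14 + 18 + 10 = 56.
HCI + Algorithms + Databases + Vision: credit hours 2 + 8 + 2 + 3 = 15 ≤ 18, interest score 14 + 2 + 18 + 10 = 44.
HCI + Compilers + Databases: credit hours 2 + 11 + 2 = 15 ≤ 18, interest score 14 + 14 + 18 = 46.
Best is HCI, Compilers, Databases, and Vision with total interest score 56.

56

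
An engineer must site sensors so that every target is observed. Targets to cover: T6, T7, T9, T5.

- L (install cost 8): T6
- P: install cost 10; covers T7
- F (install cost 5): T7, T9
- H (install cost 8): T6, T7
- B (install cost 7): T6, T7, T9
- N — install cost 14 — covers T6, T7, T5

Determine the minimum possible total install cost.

This is an integer covering problem.
The greedy cost-per-new-target heuristic would pick B and N for 21, but a cheaper cover exists.
Choose F and N: together they cover T6, T7, T9, T5 — every target.
Total install cost: 5 + 14 = 19.
No cover costs less than 19.

19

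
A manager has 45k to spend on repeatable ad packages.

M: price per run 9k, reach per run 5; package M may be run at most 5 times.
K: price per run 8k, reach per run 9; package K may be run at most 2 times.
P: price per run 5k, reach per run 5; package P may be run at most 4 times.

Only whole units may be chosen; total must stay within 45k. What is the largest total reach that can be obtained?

K has the best ratio (9/8); taking only K gives at most 2×9 = 18 (stopped by the supply cap of 2).
Mixing does better — 1×M, 2×K, and 4×P: price 45 ≤ 45, reach 1·5 + 2·9 + 4·5 = 43.

43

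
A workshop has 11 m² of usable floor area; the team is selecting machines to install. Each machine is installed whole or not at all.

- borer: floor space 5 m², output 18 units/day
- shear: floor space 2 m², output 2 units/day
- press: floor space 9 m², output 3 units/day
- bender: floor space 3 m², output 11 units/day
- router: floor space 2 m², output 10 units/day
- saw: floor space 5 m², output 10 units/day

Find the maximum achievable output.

Allowing fractional choices, the relaxed optimum would be about 41.0, but machines are indivisible.
borer + bender + router: floor space 5 + 3 + 2 = 10 ≤ 11, output 18 + 11 + 10 = 39.
borer + shear + bender: floor space 5 + 2 + 3 = 10 ≤ 11, output 18 + 2 + 11 = 31.
Best is borer, bender, and router with total output 39.

39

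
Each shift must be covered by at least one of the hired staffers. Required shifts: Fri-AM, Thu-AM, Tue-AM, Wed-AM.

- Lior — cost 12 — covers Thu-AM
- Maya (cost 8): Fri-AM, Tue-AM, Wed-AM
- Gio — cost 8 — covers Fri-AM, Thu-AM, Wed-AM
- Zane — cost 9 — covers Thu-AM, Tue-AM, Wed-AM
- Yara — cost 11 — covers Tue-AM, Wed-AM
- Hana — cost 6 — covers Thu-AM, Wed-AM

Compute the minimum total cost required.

Choose Maya and Hana: together they cover Fri-AM, Thu-AM, Tue-AM, Wed-AM — every shift.
Total cost: 8 + 6 = 14.
No cover costs less than 14.

14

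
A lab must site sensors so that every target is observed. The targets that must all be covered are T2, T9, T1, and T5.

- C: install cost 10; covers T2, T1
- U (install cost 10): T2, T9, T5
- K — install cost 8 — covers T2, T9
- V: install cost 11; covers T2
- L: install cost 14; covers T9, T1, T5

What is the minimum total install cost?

20

Choose C and U: together they cover T2, T9, T1, T5 — every target.
Total install cost: 10 + 10 = 20.
No cover costs less than 20.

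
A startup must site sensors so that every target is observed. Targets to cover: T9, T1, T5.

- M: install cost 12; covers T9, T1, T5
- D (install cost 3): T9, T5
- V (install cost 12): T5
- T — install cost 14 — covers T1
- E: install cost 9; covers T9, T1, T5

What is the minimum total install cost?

9

The greedy cost-per-new-target heuristic would pick D and E for 12, but a cheaper cover exists.
E alone covers T9, T1, T5 — every target.
Total install cost: 9.
No cover costs less than 9.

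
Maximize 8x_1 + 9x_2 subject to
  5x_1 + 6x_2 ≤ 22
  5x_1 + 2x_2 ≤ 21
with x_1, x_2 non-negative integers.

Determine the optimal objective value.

34

(x_1,x_2)=(2,2) is feasible, giving 34.
(x_1,x_2)=(3,1) is feasible, giving 33.
(x_1,x_2)=(4,0) is feasible, giving 32.
(x_1,x_2)=(1,2) is feasible, giving 26.
No feasible integer point exceeds 34.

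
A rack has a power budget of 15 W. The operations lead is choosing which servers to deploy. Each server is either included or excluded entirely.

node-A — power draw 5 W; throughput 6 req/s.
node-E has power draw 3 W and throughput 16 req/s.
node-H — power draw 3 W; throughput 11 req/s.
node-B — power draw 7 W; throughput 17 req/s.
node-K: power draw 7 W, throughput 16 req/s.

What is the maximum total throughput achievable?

node-E + node-H + node-K: power draw 3 + 3 + 7 = 13 ≤ 15, throughput 16 + 11 + 16 = 43.
node-E + node-H + node-B: power draw 3 + 3 + 7 = 13 ≤ 15, throughput 16 + 11 + 17 = 44.
Best is node-E, node-H, and node-B with total throughput 44.

44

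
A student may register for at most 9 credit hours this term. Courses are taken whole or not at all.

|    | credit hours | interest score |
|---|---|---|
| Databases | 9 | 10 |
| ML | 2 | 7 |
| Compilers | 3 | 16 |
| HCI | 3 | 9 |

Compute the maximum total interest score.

Take ML, Compilers, and HCI: credit hours 2 + 3 + 3 = 8 ≤ 9, interest score 7 + 16 + 9 = 32.
No other feasible combination does better.

32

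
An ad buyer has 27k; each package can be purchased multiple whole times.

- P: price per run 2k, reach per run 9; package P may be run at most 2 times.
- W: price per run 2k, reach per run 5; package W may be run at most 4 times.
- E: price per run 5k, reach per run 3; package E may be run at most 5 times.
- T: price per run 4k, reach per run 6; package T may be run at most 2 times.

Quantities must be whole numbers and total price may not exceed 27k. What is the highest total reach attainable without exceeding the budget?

P has the best ratio (9/2); taking only P gives at most 2×9 = 18 (stopped by the supply cap of 2).
Mixing does better — 2×P, 4×W, 1×E, and 2×T: price 25 ≤ 27, reach 2·9 + 4·5 + 1·3 + 2·6 = 53.

53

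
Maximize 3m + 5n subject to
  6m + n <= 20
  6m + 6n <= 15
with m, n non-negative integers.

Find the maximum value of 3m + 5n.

(m,n)=(0,2) is feasible, giving 10.
(m,n)=(1,1) is feasible, giving 8.
(m,n)=(0,1) is feasible, giving 5.
No feasible integer point exceeds 10.

10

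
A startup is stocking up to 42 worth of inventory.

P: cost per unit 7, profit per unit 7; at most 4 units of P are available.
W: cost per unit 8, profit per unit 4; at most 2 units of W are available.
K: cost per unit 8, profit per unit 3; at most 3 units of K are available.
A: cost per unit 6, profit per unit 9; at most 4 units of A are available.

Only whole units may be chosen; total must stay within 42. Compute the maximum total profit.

50

3×P and 3×A: cost 39 ≤ 42, profit 3·7 + 3·9 = 48.
2×P and 4×A: cost 38 ≤ 42, profit 2·7 + 4·9 = 50.
Best is 50.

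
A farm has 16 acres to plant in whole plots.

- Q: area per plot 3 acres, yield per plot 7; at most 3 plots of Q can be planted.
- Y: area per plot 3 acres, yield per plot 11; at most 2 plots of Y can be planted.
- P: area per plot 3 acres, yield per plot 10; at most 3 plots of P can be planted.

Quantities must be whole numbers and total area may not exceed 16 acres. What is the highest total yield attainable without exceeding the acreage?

Take 2×Y and 3×P: area 15 ≤ 16, yield 2·11 + 3·10 = 52.
Y has the best ratio (11/3) and is taken to its limit of 2; remaining capacity is filled optimally with the others.

52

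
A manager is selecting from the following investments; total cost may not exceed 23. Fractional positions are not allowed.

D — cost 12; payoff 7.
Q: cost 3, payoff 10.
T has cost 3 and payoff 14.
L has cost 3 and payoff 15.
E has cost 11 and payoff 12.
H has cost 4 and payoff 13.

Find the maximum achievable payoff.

54

This is an integer program with binary decision variables.
Allowing fractional choices, the relaxed optimum would be about 62.9, but investments are indivisible.
Q + T + L + E: cost 3 + 3 + 3 + 11 = 20 ≤ 23, payoff 10 + 14 + 15 + 12 = 51.
T + L + E + H: cost 3 + 3 + 11 + 4 = 21 ≤ 23, payoff 14 + 15 + 12 + 13 = 54.
Q + T + L + H: cost 3 + 3 + 3 + 4 = 13 ≤ 23, payoff 10 + 14 + 15 + 13 = 52.
Best is T, L, E, and H with total payoff 54.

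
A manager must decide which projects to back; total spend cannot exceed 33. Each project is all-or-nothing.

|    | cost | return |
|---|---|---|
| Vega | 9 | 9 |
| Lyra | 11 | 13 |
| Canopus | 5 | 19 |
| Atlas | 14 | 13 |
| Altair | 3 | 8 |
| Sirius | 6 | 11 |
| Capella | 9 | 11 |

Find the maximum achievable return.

Allowing fractional choices, the relaxed optimum would be about 60.8, but projects are indivisible.
Vega + Canopus + Altair + Sirius + Capella: cost 9 + 5 + 3 + 6 + 9 = 32 ≤ 33, return 9 + 19 + 8 + 11 + 11 = 58.
Lyra + Canopus + Sirius + Capella: cost 11 + 5 + 6 + 9 = 31 ≤ 33, return 13 + 19 + 11 + 11 = 54.
Lyra + Canopus + Atlas + Altair: cost 11 + 5 + 14 + 3 = 33 ≤ 33, return 13 + 19 + 13 + 8 = 53.
Best is Vega, Canopus, Altair, Sirius, and Capella with total return 58.

58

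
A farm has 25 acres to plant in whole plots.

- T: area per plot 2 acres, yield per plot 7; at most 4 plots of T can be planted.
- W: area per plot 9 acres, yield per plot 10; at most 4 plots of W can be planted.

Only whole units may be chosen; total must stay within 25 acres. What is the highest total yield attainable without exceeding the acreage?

41

4×T and 1×W: area 17 ≤ 25, yield 4·7 + 1·10 = 38.
3×T and 2×W: area 24 ≤ 25, yield 3·7 + 2·10 = 41.
Best is 41.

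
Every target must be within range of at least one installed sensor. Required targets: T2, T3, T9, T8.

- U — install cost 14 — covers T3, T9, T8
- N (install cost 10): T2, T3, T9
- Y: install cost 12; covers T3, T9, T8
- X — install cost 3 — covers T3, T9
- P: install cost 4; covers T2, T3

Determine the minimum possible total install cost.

The greedy cost-per-new-target heuristic would pick X, P, and Y for 19, but a cheaper cover exists.
Choose Y and P: together they cover T2, T3, T9, T8 — every target.
Total install cost: 12 + 4 = 16.
No cover costs less than 16.

16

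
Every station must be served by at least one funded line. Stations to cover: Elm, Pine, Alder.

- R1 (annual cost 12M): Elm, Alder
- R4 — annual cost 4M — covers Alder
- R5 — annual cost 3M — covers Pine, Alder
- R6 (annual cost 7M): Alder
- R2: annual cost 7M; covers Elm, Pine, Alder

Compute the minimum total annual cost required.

This is a weighted set-cover instance.
R2 alone covers Elm, Pine, Alder — every station.
Total annual cost: 7.

7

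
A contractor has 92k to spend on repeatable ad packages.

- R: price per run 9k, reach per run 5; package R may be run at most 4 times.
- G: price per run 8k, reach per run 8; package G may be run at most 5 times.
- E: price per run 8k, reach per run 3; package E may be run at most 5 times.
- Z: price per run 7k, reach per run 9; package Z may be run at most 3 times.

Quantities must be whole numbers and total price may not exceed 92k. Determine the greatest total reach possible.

This is a bounded integer knapsack.
3×R, 5×G, and 3×Z: price 88 ≤ 92, reach 3·5 + 5·8 + 3·9 = 82.
2×R, 5×G, 1×E, and 3×Z: price 87 ≤ 92, reach 2·5 + 5·8 + 1·3 + 3·9 = 80.
Best is 82.

82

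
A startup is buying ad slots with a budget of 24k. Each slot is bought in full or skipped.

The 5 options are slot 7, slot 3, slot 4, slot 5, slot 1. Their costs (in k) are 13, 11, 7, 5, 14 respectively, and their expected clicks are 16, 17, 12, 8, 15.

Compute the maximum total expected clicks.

37

slot 3 + slot 4 + slot 5: cost 11 + 7 + 5 = 23 ≤ 24, expected clicks 17 + 12 + 8 = 37.
slot 7 + slot 3: cost 13 + 11 = 24 ≤ 24, expected clicks 16 + 17 = 33.
Best is slot 3, slot 4, and slot 5 with total expected clicks 37.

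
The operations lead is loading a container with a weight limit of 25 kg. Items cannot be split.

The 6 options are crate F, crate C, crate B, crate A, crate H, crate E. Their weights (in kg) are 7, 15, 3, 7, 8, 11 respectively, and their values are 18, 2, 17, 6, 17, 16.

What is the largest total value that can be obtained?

crate F + crate B + crate H: weight 7 + 3 + 8 = 18 ≤ 25, value 18 + 17 + 17 = 52.
crate F + crate B + crate A + crate H: weight 7 + 3 + 7 + 8 = 25 ≤ 25, value 18 + 17 + 6 + 17 = 58.
crate F + crate B + crate E: weight 7 + 3 + 11 = 21 ≤ 25, value 18 + 17 + 16 = 51.
Best is crate F, crate B, crate A, and crate H with total value 58.

58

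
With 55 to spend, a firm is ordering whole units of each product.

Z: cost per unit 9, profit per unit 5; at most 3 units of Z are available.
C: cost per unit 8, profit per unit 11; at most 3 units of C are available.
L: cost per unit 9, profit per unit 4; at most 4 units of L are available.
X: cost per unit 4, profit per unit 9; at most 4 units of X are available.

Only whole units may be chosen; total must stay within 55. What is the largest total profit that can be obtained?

This is a bounded integer knapsack.
1×Z, 3×C, and 4×X: cost 49 ≤ 55, profit 1·5 + 3·11 + 4·9 = 74.
3×C, 1×L, and 4×X: cost 49 ≤ 55, profit 3·11 + 1·4 + 4·9 = 73.
Best is 74.

74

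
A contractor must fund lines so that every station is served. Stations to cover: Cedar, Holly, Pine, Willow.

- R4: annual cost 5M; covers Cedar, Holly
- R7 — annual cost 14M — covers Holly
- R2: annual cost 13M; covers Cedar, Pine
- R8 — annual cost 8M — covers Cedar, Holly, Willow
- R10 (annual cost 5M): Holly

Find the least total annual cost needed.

21

The greedy cost-per-new-station heuristic would pick R4, R8, and R2 for 26, but a cheaper cover exists.
Choose R2 and R8: together they cover Cedar, Holly, Pine, Willow — every station.
Total annual cost: 13 + 8 = 21.
No cover costs less than 21.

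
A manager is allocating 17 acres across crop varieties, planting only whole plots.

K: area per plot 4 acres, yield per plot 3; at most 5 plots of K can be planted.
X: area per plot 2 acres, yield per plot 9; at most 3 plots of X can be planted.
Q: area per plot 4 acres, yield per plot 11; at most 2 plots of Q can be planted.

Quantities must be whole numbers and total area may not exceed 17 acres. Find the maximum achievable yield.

49

3×X and 2×Q: area 14 ≤ 17, yield 3·9 + 2·11 = 49.
1×K, 2×X, and 2×Q: area 16 ≤ 17, yield 1·3 + 2·9 + 2·11 = 43.
Best is 49.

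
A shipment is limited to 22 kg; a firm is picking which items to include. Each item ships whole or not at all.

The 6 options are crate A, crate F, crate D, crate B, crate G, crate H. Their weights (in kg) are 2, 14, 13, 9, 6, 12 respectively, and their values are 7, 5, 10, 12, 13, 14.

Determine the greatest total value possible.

Allowing fractional choices, the relaxed optimum would be about 37.8, but items are indivisible.
crate A + crate G + crate H: weight 2 + 6 + 12 = 20 ≤ 22, value 7 + 13 + 14 = 34.
crate A + crate B + crate G: weight 2 + 9 + 6 = 17 ≤ 22, value 7 + 12 + 13 = 32.
Best is crate A, crate G, and crate H with total value 34.

34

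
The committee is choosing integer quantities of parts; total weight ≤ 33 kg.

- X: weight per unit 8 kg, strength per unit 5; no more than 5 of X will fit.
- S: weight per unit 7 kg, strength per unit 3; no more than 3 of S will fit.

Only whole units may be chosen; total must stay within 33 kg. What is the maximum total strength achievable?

20

X has the best ratio (5/8); taking only X gives at most 4×5 = 20 (stopped by the weight limit).
Optimal: 4×X: weight 32 ≤ 33, strength 4·5 = 20.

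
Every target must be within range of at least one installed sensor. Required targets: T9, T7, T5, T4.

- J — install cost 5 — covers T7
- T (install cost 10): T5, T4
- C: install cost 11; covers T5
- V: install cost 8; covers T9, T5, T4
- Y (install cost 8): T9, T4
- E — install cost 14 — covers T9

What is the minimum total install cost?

This is an integer covering problem.
Choose J and V: together they cover T9, T7, T5, T4 — every target.
Total install cost: 5 + 8 = 13.
No cover costs less than 13.

13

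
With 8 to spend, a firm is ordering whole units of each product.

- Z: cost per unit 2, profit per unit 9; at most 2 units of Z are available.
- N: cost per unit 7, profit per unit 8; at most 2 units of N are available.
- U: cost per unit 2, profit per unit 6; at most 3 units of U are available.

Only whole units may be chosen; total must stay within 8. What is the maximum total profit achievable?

30

2×Z and 2×U: cost 8 ≤ 8, profit 2·9 + 2·6 = 30.
1×Z and 3×U: cost 8 ≤ 8, profit 1·9 + 3·6 = 27.
Best is 30.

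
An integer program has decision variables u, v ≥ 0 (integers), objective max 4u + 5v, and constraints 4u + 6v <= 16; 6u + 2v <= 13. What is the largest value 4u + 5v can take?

Relaxing integrality, the LP optimum is 14.43 at (u,v) = (1.64, 1.57), which is not an integer point.
(u,v)=(1,2): 4·1+6·2=16≤16, 6·1+2·2=10≤13, objective 14.
(u,v)=(0,2): 4·0+6·2=12≤16, 6·0+2·2=4≤13, objective 10.
(u,v)=(1,1): 4·1+6·1=10≤16, 6·1+2·1=8≤13, objective 9.
(u,v)=(2,0): 4·2+6·0=8≤16, 6·2+2·0=12≤13, objective 8.
Maximum is 14 at (u,v)=(1,2).

14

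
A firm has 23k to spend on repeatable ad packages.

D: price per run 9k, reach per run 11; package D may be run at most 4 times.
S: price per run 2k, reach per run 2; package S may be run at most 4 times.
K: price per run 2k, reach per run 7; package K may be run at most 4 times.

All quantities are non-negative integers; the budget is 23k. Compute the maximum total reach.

45

This is a bounded integer knapsack.
K has the best ratio (7/2); taking only K gives at most 4×7 = 28 (stopped by the supply cap of 4).
Mixing does better — 1×D, 3×S, and 4×K: price 23 ≤ 23, reach 1·11 + 3·2 + 4·7 = 45.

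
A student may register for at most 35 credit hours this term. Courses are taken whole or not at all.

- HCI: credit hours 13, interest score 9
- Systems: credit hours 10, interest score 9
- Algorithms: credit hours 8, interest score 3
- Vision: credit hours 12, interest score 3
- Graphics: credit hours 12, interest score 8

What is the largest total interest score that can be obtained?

26

HCI + Systems + Vision: credit hours 13 + 10 + 12 = 35 ≤ 35, interest score 9 + 9 + 3 = 21.
HCI + Systems + Graphics: credit hours 13 + 10 + 12 = 35 ≤ 35, interest score 9 + 9 + 8 = 26.
HCI + Systems + Algorithms: credit hours 13 + 10 + 8 = 31 ≤ 35, interest score 9 + 9 + 3 = 21.
Best is HCI, Systems, and Graphics with total interest score 26.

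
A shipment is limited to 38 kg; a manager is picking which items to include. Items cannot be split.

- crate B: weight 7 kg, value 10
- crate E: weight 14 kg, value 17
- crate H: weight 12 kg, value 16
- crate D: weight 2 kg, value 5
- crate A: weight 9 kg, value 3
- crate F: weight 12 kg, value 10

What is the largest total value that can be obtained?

This is an integer program with binary decision variables.
Allowing fractional choices, the relaxed optimum would be about 50.5, but items are indivisible.
crate B + crate E + crate H + crate D: weight 7 + 14 + 12 + 2 = 35 ≤ 38, value 10 + 17 + 16 + 5 = 48.
crate B + crate E + crate H: weight 7 + 14 + 12 = 33 ≤ 38, value 10 + 17 + 16 = 43.
Best is crate B, crate E, crate H, and crate D with total value 48.

48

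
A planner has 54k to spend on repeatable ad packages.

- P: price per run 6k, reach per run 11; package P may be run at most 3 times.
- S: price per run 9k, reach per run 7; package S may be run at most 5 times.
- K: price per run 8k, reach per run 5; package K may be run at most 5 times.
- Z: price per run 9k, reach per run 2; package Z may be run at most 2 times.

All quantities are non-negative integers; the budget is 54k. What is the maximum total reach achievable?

P has the best ratio (11/6); taking only P gives at most 3×11 = 33 (stopped by the supply cap of 3).
Mixing does better — 3×P and 4×S: price 54 ≤ 54, reach 3·11 + 4·7 = 61.

61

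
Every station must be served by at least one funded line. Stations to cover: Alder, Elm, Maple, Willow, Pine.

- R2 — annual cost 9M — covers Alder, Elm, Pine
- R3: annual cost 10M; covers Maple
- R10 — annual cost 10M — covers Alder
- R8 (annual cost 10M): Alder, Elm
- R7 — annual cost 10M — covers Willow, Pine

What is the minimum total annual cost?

This is an integer covering problem.
Choose R2, R3, and R7: together they cover Alder, Elm, Maple, Willow, Pine — every station.
Total annual cost: 9 + 10 + 10 = 29.
No cover costs less than 29.

29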